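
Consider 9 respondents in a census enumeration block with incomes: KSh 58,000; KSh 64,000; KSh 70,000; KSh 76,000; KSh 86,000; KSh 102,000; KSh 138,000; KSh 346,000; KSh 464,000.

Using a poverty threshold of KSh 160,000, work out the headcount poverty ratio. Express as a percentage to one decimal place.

77.8%

7 of the 9 respondents have income below KSh 160,000.
H = 7/9 = 77.8%.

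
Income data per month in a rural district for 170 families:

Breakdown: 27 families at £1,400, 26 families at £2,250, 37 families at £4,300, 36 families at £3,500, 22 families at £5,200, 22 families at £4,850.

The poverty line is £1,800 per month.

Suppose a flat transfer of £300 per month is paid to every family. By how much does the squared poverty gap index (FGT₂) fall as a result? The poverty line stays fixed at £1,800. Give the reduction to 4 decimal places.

0.0074

Before: below the line — 27×£1,400; squared poverty gap index (FGT₂) = 0.007843.
After the £300 transfer: below the line — 27×£1,700; squared poverty gap index (FGT₂) = 0.000490.
Reduction = 0.007843 − 0.000490 = 0.0074.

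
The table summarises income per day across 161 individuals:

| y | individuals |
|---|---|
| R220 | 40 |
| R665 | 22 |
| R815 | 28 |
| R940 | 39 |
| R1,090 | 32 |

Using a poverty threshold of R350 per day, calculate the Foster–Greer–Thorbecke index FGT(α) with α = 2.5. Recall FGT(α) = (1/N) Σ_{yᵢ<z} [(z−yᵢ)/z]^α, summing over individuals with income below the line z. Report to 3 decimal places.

Below z: 40×R220 (q = 40 of N = 161).
Gap ratios (z−y)/z: (350−220)/350 = 0.3714 (×40).
Raised to α = 2.5: 0.08408 (×40).
Sum = 3.363166; FGT(2.5) = 3.363166 / 161 = 0.021.

0.021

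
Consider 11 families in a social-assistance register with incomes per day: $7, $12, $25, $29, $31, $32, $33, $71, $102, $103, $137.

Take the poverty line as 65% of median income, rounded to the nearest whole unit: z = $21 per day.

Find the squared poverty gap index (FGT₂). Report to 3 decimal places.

Poor units: $7, $12 (q = 2 of N = 11).
Shortfall ratios: (21−7)/21 = 0.6667; (21−12)/21 = 0.4286.
Squared: 0.4444; 0.1837.
Sum = 0.628118; P₂ = 0.628118 / 11 = 0.057.

0.057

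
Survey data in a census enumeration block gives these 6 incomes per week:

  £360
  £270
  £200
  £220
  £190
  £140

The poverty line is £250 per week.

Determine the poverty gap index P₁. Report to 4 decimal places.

0.1667

Below the line: £140, £190, £200, £220 (q = 4 of N = 6).
Shortfall ratios: (250−140)/250 = 0.4400; (250−190)/250 = 0.2400; (250−200)/250 = 0.2000; (250−220)/250 = 0.1200.
Sum of shortfalls = 1.000000; P₁ averages over all N: 1.000000 / 6 = 0.1667.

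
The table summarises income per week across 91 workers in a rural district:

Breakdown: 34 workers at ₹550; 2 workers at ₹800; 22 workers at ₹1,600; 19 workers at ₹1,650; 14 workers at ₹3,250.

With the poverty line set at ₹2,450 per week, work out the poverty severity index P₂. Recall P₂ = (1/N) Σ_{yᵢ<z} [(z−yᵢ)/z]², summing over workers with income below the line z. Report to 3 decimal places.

Incomes under z: 34×₹550, 2×₹800, 22×₹1,600, 19×₹1,650 (q = 77 of N = 91).
Relative gaps: (2450−550)/2450 = 0.7755 (×34); (2450−800)/2450 = 0.6735 (×2); (2450−1600)/2450 = 0.3469 (×22); (2450−1650)/2450 = 0.3265 (×19).
Squared: 0.6014 (×34); 0.4536 (×2); 0.1204 (×22); 0.1066 (×19).
Sum = 26.029155; P₂ = 26.029155 / 91 = 0.286.

0.286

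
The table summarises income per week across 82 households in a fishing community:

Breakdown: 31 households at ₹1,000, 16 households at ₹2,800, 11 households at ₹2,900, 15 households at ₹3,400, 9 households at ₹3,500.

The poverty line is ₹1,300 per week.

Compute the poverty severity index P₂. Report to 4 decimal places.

Below the line: 31×₹1,000 (q = 31 of N = 82).
Gap ratios (z−y)/z: (1300−1000)/1300 = 0.2308 (×31).
Squared: 0.0533 (×31).
Sum = 1.650888; P₂ = 1.650888 / 82 = 0.0201.

0.0201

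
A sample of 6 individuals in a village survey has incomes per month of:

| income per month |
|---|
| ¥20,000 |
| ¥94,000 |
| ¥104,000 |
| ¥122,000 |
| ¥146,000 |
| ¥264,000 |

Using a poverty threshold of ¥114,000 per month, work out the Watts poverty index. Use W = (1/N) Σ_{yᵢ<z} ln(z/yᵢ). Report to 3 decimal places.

0.338

Incomes under z: ¥20,000, ¥94,000, ¥104,000 (q = 3 of N = 6).
Log gaps: ln(114000/20000) = 1.7405; ln(114000/94000) = 0.1929; ln(114000/104000) = 0.0918.
W = 2.025177 / 6 = 0.338.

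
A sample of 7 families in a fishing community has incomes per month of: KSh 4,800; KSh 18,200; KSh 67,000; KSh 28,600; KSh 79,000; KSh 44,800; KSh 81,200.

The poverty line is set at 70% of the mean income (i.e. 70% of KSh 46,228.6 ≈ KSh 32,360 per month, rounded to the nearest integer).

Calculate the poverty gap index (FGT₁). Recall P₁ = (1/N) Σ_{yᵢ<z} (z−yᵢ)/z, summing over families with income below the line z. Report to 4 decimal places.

Incomes under z: KSh 4,800, KSh 18,200, KSh 28,600 (q = 3 of N = 7).
Gap ratios (z−y)/z: (32360−4800)/32360 = 0.8517; (32360−18200)/32360 = 0.4376; (32360−28600)/32360 = 0.1162.
Sum of shortfalls = 1.405439; P₁ averages over all N: 1.405439 / 7 = 0.2008.

0.2008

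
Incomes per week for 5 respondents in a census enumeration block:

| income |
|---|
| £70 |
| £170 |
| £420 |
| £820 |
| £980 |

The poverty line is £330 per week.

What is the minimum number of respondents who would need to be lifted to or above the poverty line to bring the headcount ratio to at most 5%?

2

2 of the 5 respondents are poor, so H = 2/5 = 0.400.
A headcount ratio of at most 5% allows at most ⌊0.05 × 5⌋ = 0 poor respondents.
So at least 2 − 0 = 2 must be lifted.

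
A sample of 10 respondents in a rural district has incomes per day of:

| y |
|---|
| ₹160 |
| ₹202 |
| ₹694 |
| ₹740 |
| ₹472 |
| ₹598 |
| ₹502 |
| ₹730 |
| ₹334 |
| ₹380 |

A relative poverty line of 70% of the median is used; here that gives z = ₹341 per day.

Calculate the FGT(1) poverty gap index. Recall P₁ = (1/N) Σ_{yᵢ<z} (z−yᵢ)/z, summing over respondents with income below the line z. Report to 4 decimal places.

0.0959

Poor units: ₹160, ₹202, ₹334 (q = 3 of N = 10).
Relative gaps: (341−160)/341 = 0.5308; (341−202)/341 = 0.4076; (341−334)/341 = 0.0205.
Σ = 0.958944. Dividing by the full population N = 10 gives P₁ = 0.0959.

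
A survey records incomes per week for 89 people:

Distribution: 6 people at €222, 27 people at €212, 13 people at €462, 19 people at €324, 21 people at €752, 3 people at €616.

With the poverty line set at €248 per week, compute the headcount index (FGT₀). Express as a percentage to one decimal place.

37.1%

33 of the 89 people have income below €248.
H = 33/89 = 37.1%.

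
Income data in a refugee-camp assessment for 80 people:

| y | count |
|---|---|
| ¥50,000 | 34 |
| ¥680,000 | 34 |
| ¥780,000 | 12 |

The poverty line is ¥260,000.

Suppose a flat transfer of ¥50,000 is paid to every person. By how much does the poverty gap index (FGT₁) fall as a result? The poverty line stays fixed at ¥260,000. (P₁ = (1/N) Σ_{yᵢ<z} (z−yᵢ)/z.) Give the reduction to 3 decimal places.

Before: below the line — 34×¥50,000; poverty gap index (FGT₁) = 0.34327.
After the ¥50,000 transfer: below the line — 34×¥100,000; poverty gap index (FGT₁) = 0.26154.
Reduction = 0.34327 − 0.26154 = 0.082.

0.082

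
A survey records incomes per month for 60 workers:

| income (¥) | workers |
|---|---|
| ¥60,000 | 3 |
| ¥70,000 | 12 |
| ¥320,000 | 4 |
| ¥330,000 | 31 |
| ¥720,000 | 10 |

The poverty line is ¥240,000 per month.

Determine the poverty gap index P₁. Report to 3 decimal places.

0.179

Below z: 3×¥60,000, 12×¥70,000 (q = 15 of N = 60).
Gap ratios (z−y)/z: (240000−60000)/240000 = 0.7500 (×3); (240000−70000)/240000 = 0.7083 (×12).
Sum of shortfalls = 10.750000; P₁ averages over all N: 10.750000 / 60 = 0.179.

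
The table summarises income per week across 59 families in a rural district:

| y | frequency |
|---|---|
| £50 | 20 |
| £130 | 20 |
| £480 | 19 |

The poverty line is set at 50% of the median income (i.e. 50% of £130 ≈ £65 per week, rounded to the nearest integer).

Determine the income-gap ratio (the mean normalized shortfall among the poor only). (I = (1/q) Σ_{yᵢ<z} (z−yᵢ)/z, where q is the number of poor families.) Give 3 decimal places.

Below the line: 20×£50 (q = 20 of N = 59).
Relative gaps: 0.2308 (×20); sum = 4.615385.
The income-gap ratio divides by q (the poor only): 4.615385 / 20 = 0.231.

0.231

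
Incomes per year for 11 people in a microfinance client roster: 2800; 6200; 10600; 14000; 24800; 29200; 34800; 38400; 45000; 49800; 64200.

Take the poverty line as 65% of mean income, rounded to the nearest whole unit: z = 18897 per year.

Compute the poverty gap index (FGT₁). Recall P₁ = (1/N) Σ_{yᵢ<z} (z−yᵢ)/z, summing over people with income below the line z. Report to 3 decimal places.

0.202

Poor units: 2800, 6200, 10600, 14000 (q = 4 of N = 11).
Gap ratios (z−y)/z: (18897−2800)/18897 = 0.8518; (18897−6200)/18897 = 0.6719; (18897−10600)/18897 = 0.4391; (18897−14000)/18897 = 0.2591.
Σ = 2.221940. Dividing by the full population N = 11 gives P₁ = 0.202.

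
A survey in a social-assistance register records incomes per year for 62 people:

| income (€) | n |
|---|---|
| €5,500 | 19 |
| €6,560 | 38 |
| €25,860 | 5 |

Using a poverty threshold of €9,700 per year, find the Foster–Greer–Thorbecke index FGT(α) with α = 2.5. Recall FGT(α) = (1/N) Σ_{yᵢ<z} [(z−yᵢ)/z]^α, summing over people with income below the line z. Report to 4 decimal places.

0.0743

Below the line: 19×€5,500, 38×€6,560 (q = 57 of N = 62).
Shortfall ratios: (9700−5500)/9700 = 0.4330 (×19); (9700−6560)/9700 = 0.3237 (×38).
Raised to α = 2.5: 0.12337 (×19); 0.05962 (×38).
Sum = 4.609520; FGT(2.5) = 4.609520 / 62 = 0.0743.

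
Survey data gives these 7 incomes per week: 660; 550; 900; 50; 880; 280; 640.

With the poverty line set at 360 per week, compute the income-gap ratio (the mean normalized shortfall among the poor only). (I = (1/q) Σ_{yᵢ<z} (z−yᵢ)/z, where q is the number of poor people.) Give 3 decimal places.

Poor units: 50, 280 (q = 2 of N = 7).
Shortfall ratios (z−y)/z: 0.8611, 0.2222; sum = 1.083333.
The income-gap ratio divides by q (the poor only): 1.083333 / 2 = 0.542.

0.542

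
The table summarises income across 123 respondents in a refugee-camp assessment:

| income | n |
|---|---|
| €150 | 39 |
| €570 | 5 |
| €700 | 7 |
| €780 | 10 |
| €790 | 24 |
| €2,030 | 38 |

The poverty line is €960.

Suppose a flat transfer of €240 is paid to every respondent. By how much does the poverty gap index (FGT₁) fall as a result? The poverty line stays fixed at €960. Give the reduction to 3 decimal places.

0.153

Before: below the line — 39×€150, 5×€570, 7×€700, 10×€780, 24×€790; poverty gap index (FGT₁) = 0.34925.
After the €240 transfer: below the line — 39×€390, 5×€810, 7×€940; poverty gap index (FGT₁) = 0.19580.
Reduction = 0.34925 − 0.19580 = 0.153.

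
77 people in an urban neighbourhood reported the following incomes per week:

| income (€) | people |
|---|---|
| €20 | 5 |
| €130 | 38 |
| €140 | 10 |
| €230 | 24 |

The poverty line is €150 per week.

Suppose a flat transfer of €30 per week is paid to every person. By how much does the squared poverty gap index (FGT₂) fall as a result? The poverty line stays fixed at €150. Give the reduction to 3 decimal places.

Before: below the line — 5×€20, 38×€130, 10×€140; squared poverty gap index (FGT₂) = 0.05812.
After the €30 transfer: below the line — 5×€50; squared poverty gap index (FGT₂) = 0.02886.
Reduction = 0.05812 − 0.02886 = 0.029.

0.029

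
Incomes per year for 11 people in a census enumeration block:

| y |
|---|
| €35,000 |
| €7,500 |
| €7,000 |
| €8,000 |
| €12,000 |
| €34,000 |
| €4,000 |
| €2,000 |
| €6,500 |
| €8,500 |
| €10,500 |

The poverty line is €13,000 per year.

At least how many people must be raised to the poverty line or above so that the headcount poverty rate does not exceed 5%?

9 of the 11 people are poor, so H = 9/11 = 0.818.
A headcount ratio of at most 5% allows at most ⌊0.05 × 11⌋ = 0 poor people.
So at least 9 − 0 = 9 must be lifted.

9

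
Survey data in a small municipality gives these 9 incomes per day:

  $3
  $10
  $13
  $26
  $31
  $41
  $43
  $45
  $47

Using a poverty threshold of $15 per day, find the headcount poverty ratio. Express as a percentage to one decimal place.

33.3%

3 of the 9 households have income below $15.
H = 3/9 = 33.3%.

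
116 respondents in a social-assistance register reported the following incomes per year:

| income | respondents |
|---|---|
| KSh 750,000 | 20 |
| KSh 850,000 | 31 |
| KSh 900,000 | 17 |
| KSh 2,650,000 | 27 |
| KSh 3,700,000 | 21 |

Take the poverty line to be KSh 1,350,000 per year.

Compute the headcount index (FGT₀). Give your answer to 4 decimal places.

0.5862

68 of the 116 respondents have income below KSh 1,350,000.
H = 68/116 = 0.5862.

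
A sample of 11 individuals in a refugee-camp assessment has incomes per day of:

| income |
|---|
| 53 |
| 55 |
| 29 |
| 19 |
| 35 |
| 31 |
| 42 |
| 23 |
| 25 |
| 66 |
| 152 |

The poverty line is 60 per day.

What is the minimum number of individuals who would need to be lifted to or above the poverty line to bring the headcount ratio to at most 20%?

9 of the 11 individuals are poor, so H = 9/11 = 0.818.
A headcount ratio of at most 20% allows at most ⌊0.20 × 11⌋ = 2 poor individuals.
So at least 9 − 2 = 7 must be lifted.

7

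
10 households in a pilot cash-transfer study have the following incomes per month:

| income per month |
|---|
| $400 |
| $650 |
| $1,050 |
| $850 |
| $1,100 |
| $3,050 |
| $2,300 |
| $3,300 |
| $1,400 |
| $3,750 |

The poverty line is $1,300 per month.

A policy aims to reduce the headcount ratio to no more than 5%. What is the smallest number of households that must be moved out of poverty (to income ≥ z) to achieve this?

5

Currently q = 5 of N = 10 are below the line (H = 0.500).
A headcount ratio of at most 5% allows at most ⌊0.05 × 10⌋ = 0 poor households.
So at least 5 − 0 = 5 must be lifted.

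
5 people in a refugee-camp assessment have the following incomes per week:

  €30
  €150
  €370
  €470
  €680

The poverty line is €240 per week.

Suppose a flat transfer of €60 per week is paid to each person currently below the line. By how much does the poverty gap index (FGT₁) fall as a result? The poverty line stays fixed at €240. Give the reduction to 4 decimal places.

Before: below the line — €30, €150; poverty gap index (FGT₁) = 0.250000.
After the €60 transfer: below the line — €90, €210; poverty gap index (FGT₁) = 0.150000.
Reduction = 0.250000 − 0.150000 = 0.1000.

0.1000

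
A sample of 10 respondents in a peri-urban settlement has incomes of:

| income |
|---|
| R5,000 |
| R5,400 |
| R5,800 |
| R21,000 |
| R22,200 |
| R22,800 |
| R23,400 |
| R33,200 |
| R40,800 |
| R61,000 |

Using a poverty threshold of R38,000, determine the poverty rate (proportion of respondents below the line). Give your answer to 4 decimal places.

8 of the 10 respondents have income below R38,000.
H = 8/10 = 0.8000.

0.8000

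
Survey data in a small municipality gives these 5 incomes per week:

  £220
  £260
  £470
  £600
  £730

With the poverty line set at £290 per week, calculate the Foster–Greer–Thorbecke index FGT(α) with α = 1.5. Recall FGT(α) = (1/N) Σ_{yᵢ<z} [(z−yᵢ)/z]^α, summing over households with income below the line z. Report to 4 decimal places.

Incomes under z: £220, £260 (q = 2 of N = 5).
Gap ratios (z−y)/z: (290−220)/290 = 0.2414; (290−260)/290 = 0.1034.
Raised to α = 1.5: 0.11859; 0.03327.
Sum = 0.151863; FGT(1.5) = 0.151863 / 5 = 0.0304.

0.0304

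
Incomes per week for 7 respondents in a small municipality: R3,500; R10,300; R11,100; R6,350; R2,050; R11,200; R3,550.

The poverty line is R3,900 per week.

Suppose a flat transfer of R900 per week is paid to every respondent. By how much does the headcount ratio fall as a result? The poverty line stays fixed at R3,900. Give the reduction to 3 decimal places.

Before: below the line — R2,050, R3,500, R3,550; headcount ratio = 0.42857.
After the R900 transfer: below the line — R2,950; headcount ratio = 0.14286.
Reduction = 0.42857 − 0.14286 = 0.286.

0.286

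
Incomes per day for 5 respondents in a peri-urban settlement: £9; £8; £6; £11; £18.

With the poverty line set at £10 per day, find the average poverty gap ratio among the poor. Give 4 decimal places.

0.2333

Poor units: £6, £8, £9 (q = 3 of N = 5).
Relative gaps: 0.4000, 0.2000, 0.1000; sum = 0.700000.
I averages over the q = 3 poor units only: 0.700000 / 3 = 0.2333.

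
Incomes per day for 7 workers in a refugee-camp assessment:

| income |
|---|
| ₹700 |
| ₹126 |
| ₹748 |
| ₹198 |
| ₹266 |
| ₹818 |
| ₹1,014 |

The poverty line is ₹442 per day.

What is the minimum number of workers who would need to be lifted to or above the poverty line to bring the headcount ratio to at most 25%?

3 of the 7 workers are poor, so H = 3/7 = 0.429.
A headcount ratio of at most 25% allows at most ⌊0.25 × 7⌋ = 1 poor workers.
So at least 3 − 1 = 2 must be lifted.

2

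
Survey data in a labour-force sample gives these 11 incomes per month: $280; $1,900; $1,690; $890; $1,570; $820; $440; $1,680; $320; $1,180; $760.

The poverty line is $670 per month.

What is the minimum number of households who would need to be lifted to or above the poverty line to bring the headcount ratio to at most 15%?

2

3 of the 11 households are poor, so H = 3/11 = 0.273.
A headcount ratio of at most 15% allows at most ⌊0.15 × 11⌋ = 1 poor households.
So at least 3 − 1 = 2 must be lifted.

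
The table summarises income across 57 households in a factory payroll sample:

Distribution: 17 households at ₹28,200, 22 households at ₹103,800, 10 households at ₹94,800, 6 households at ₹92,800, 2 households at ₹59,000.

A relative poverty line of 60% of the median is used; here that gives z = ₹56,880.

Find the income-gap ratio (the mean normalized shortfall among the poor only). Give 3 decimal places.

Incomes under z: 17×₹28,200 (q = 17 of N = 57).
Relative gaps: 0.5042 (×17); sum = 8.571730.
I averages over the q = 17 poor units only: 8.571730 / 17 = 0.504.

0.504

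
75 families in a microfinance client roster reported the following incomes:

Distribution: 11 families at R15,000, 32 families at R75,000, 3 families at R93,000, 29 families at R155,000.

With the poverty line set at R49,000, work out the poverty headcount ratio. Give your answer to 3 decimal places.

0.147

11 of the 75 families have income below R49,000.
H = 11/75 = 0.147.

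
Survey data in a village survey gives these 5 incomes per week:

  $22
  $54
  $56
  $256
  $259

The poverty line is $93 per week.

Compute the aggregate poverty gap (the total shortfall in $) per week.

Below the line: $22, $54, $56 (q = 3 of N = 5).
Individual gaps: 93−22 = 71; 93−54 = 39; 93−56 = 37.
Aggregate gap = $147.

$147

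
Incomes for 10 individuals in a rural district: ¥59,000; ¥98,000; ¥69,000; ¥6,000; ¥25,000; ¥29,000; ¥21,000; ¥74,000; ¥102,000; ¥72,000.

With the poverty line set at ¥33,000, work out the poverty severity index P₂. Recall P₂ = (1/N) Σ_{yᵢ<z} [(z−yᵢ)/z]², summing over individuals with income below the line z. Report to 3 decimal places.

0.088

Below z: ¥6,000, ¥21,000, ¥25,000, ¥29,000 (q = 4 of N = 10).
Normalized shortfalls: (33000−6000)/33000 = 0.8182; (33000−21000)/33000 = 0.3636; (33000−25000)/33000 = 0.2424; (33000−29000)/33000 = 0.1212.
Squared: 0.6694; 0.1322; 0.0588; 0.0147.
Sum = 0.875115; P₂ = 0.875115 / 10 = 0.088.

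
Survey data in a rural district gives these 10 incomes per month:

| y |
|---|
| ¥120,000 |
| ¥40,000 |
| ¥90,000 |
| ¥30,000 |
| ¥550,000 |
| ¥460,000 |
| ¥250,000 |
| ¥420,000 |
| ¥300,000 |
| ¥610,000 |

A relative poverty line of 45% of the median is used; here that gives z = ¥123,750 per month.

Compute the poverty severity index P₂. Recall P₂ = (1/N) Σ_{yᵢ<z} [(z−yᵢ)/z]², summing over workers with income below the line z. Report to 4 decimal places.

Poor units: ¥30,000, ¥40,000, ¥90,000, ¥120,000 (q = 4 of N = 10).
Gap ratios (z−y)/z: (123750−30000)/123750 = 0.7576; (123750−40000)/123750 = 0.6768; (123750−90000)/123750 = 0.2727; (123750−120000)/123750 = 0.0303.
Squared: 0.5739; 0.4580; 0.0744; 0.0009.
Sum = 1.107234; P₂ = 1.107234 / 10 = 0.1107.

0.1107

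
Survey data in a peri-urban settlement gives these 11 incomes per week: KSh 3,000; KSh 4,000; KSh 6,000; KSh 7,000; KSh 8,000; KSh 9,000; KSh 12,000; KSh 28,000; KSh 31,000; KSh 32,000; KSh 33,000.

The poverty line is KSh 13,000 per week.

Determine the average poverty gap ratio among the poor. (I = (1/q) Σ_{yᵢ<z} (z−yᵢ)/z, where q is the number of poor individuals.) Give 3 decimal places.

0.462

Below z: KSh 3,000, KSh 4,000, KSh 6,000, KSh 7,000, KSh 8,000, KSh 9,000, KSh 12,000 (q = 7 of N = 11).
Shortfall ratios (z−y)/z: 0.7692, 0.6923, 0.5385, 0.4615, 0.3846, 0.3077, 0.0769; sum = 3.230769.
The income-gap ratio divides by q (the poor only): 3.230769 / 7 = 0.462.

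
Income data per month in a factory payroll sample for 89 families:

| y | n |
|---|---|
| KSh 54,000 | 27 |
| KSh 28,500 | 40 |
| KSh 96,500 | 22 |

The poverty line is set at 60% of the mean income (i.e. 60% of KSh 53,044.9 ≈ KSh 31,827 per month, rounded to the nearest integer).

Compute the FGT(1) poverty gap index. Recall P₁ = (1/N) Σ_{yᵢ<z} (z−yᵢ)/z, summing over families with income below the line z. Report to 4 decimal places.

Below z: 40×KSh 28,500 (q = 40 of N = 89).
Normalized shortfalls: (31827−28500)/31827 = 0.1045 (×40).
Sum of shortfalls = 4.181355; P₁ averages over all N: 4.181355 / 89 = 0.0470.

0.0470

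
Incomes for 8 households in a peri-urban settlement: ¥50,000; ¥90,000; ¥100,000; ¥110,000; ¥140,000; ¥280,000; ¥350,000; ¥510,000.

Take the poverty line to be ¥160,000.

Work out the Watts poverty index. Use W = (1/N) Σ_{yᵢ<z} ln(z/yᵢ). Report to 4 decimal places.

0.3396

Below the line: ¥50,000, ¥90,000, ¥100,000, ¥110,000, ¥140,000 (q = 5 of N = 8).
ln(z/y) terms: ln(160000/50000) = 1.1632; ln(160000/90000) = 0.5754; ln(160000/100000) = 0.4700; ln(160000/110000) = 0.3747; ln(160000/140000) = 0.1335.
W = 2.716743 / 8 = 0.3396.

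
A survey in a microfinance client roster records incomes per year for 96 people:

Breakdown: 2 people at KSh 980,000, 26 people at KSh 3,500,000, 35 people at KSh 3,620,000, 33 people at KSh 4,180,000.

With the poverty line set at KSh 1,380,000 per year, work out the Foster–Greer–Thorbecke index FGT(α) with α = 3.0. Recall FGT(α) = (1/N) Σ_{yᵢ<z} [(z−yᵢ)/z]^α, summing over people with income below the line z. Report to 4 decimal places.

Below z: 2×KSh 980,000 (q = 2 of N = 96).
Relative gaps: (1380000−980000)/1380000 = 0.2899 (×2).
Raised to α = 3.0: 0.02435 (×2).
Sum = 0.048705; FGT(3.0) = 0.048705 / 96 = 0.0005.

0.0005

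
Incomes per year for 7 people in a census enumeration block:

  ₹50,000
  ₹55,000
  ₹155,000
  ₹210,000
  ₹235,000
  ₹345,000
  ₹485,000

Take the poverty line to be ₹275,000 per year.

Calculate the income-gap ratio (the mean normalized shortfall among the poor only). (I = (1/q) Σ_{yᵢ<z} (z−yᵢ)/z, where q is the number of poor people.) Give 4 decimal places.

Below the line: ₹50,000, ₹55,000, ₹155,000, ₹210,000, ₹235,000 (q = 5 of N = 7).
Relative gaps: 0.8182, 0.8000, 0.4364, 0.2364, 0.1455; sum = 2.436364.
I averages over the q = 5 poor units only: 2.436364 / 5 = 0.4873.

0.4873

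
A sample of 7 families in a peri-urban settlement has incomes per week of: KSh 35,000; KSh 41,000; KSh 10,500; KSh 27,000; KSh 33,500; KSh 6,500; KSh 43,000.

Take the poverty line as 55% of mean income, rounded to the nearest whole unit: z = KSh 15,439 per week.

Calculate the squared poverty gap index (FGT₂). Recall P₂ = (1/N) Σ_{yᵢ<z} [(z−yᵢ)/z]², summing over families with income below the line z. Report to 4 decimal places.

Below z: KSh 6,500, KSh 10,500 (q = 2 of N = 7).
Shortfall ratios: (15439−6500)/15439 = 0.5790; (15439−10500)/15439 = 0.3199.
Squared: 0.3352; 0.1023.
Sum = 0.437566; P₂ = 0.437566 / 7 = 0.0625.

0.0625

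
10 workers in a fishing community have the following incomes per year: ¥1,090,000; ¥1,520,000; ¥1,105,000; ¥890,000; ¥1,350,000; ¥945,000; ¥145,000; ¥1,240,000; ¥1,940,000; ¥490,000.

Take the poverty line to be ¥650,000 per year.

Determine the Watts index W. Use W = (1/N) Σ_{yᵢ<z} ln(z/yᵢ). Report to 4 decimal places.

Below the line: ¥145,000, ¥490,000 (q = 2 of N = 10).
Log shortfalls: ln(650000/145000) = 1.5002; ln(650000/490000) = 0.2826.
W = 1.782806 / 10 = 0.1783.

0.1783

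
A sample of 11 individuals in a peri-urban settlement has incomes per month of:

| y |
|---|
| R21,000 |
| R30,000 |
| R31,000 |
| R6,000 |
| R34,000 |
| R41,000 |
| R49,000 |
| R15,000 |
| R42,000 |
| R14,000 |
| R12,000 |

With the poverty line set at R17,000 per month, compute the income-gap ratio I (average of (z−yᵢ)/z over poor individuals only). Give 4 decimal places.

0.3088

Incomes under z: R6,000, R12,000, R14,000, R15,000 (q = 4 of N = 11).
Shortfall ratios (z−y)/z: 0.6471, 0.2941, 0.1765, 0.1176; sum = 1.235294.
I averages over the q = 4 poor units only: 1.235294 / 4 = 0.3088.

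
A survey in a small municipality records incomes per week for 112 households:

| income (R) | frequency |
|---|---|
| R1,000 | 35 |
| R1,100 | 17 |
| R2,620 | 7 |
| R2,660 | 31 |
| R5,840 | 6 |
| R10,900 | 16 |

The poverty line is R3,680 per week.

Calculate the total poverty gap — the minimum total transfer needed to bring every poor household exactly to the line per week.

Poor units: 35×R1,000, 17×R1,100, 7×R2,620, 31×R2,660 (q = 90 of N = 112).
Individual gaps: 35×(3680−1000) = 93800; 17×(3680−1100) = 43860; 7×(3680−2620) = 7420; 31×(3680−2660) = 31620.
Aggregate gap = R176,700.

R176,700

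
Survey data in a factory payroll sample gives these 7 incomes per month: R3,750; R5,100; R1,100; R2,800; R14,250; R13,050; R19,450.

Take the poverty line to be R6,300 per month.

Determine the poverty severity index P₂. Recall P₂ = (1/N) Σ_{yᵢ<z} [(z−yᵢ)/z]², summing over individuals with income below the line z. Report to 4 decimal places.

0.1700

Poor units: R1,100, R2,800, R3,750, R5,100 (q = 4 of N = 7).
Relative gaps: (6300−1100)/6300 = 0.8254; (6300−2800)/6300 = 0.5556; (6300−3750)/6300 = 0.4048; (6300−5100)/6300 = 0.1905.
Squared: 0.6813; 0.3086; 0.1638; 0.0363.
Sum = 1.190035; P₂ = 1.190035 / 7 = 0.1700.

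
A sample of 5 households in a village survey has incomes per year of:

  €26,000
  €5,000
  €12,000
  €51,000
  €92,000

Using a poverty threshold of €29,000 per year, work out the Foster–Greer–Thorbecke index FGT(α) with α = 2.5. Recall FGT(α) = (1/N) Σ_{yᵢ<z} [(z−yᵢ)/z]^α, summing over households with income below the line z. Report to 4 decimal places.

Below the line: €5,000, €12,000, €26,000 (q = 3 of N = 5).
Gap ratios (z−y)/z: (29000−5000)/29000 = 0.8276; (29000−12000)/29000 = 0.5862; (29000−26000)/29000 = 0.1034.
Raised to α = 2.5: 0.62306; 0.26310; 0.00344.
Sum = 0.889611; FGT(2.5) = 0.889611 / 5 = 0.1779.

0.1779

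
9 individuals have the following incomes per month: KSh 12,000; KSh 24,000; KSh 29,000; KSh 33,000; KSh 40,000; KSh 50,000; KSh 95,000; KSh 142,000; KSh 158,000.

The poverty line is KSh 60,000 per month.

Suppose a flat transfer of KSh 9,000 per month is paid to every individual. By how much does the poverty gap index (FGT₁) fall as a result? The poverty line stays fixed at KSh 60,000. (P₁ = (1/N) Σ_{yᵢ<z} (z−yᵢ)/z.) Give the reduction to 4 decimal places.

Before: below the line — KSh 12,000, KSh 24,000, KSh 29,000, KSh 33,000, KSh 40,000, KSh 50,000; poverty gap index (FGT₁) = 0.318519.
After the KSh 9,000 transfer: below the line — KSh 21,000, KSh 33,000, KSh 38,000, KSh 42,000, KSh 49,000, KSh 59,000; poverty gap index (FGT₁) = 0.218519.
Reduction = 0.318519 − 0.218519 = 0.1000.

0.1000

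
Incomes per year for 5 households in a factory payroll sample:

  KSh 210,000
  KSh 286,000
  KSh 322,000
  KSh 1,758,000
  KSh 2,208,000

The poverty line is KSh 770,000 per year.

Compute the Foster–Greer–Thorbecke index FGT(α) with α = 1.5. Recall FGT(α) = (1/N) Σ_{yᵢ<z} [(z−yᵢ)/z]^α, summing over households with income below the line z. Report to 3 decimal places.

0.312

Poor units: KSh 210,000, KSh 286,000, KSh 322,000 (q = 3 of N = 5).
Relative gaps: (770000−210000)/770000 = 0.7273; (770000−286000)/770000 = 0.6286; (770000−322000)/770000 = 0.5818.
Raised to α = 1.5: 0.62022; 0.49835; 0.44379.
Sum = 1.562361; FGT(1.5) = 1.562361 / 5 = 0.312.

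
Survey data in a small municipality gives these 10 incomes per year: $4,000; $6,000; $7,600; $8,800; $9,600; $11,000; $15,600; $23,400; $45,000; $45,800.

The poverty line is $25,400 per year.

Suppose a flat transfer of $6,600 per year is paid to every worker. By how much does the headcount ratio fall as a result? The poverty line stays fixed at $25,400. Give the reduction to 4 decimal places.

0.1000

Before: below the line — $4,000, $6,000, $7,600, $8,800, $9,600, $11,000, $15,600, $23,400; headcount ratio = 0.800000.
After the $6,600 transfer: below the line — $10,600, $12,600, $14,200, $15,400, $16,200, $17,600, $22,200; headcount ratio = 0.700000.
Reduction = 0.800000 − 0.700000 = 0.1000.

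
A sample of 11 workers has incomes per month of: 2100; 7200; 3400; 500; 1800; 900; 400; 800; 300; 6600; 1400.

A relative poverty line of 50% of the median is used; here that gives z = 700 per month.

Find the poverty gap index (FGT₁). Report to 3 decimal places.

Poor units: 300, 400, 500 (q = 3 of N = 11).
Shortfall ratios: (700−300)/700 = 0.5714; (700−400)/700 = 0.4286; (700−500)/700 = 0.2857.
Σ = 1.285714. Dividing by the full population N = 11 gives P₁ = 0.117.

0.117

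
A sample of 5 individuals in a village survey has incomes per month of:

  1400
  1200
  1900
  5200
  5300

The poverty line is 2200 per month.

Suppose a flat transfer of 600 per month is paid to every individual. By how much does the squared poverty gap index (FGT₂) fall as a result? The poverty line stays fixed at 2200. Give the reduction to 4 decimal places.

0.0632

Before: below the line — 1200, 1400, 1900; squared poverty gap index (FGT₂) = 0.071488.
After the 600 transfer: below the line — 1800, 2000; squared poverty gap index (FGT₂) = 0.008264.
Reduction = 0.071488 − 0.008264 = 0.0632.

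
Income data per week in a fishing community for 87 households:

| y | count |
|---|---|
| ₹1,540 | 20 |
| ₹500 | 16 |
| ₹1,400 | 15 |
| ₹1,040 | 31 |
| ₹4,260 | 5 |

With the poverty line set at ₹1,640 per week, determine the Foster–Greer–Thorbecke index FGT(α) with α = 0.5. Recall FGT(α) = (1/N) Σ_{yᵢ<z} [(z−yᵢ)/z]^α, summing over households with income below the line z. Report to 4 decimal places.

Below the line: 16×₹500, 31×₹1,040, 15×₹1,400, 20×₹1,540 (q = 82 of N = 87).
Relative gaps: (1640−500)/1640 = 0.6951 (×16); (1640−1040)/1640 = 0.3659 (×31); (1640−1400)/1640 = 0.1463 (×15); (1640−1540)/1640 = 0.0610 (×20).
Raised to α = 0.5: 0.83374 (×16); 0.60486 (×31); 0.38255 (×15); 0.24693 (×20).
Sum = 42.767284; FGT(0.5) = 42.767284 / 87 = 0.4916.

0.4916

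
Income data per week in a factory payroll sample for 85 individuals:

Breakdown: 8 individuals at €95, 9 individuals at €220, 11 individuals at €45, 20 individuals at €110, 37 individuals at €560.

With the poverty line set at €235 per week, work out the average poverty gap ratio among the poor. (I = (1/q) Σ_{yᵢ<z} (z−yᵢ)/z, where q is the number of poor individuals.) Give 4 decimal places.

0.5182

Poor units: 11×€45, 8×€95, 20×€110, 9×€220 (q = 48 of N = 85).
Shortfall ratios (z−y)/z: 0.8085 (×11), 0.5957 (×8), 0.5319 (×20), 0.0638 (×9); sum = 24.872340.
I averages over the q = 48 poor units only: 24.872340 / 48 = 0.5182.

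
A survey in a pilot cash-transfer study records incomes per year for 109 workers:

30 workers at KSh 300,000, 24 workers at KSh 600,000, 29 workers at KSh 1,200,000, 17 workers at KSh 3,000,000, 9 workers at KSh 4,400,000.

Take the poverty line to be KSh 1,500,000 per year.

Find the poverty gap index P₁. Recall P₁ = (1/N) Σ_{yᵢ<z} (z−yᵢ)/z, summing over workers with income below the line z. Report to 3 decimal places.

0.406

Below z: 30×KSh 300,000, 24×KSh 600,000, 29×KSh 1,200,000 (q = 83 of N = 109).
Relative gaps: (1500000−300000)/1500000 = 0.8000 (×30); (1500000−600000)/1500000 = 0.6000 (×24); (1500000−1200000)/1500000 = 0.2000 (×29).
Sum of shortfalls = 44.200000; P₁ averages over all N: 44.200000 / 109 = 0.406.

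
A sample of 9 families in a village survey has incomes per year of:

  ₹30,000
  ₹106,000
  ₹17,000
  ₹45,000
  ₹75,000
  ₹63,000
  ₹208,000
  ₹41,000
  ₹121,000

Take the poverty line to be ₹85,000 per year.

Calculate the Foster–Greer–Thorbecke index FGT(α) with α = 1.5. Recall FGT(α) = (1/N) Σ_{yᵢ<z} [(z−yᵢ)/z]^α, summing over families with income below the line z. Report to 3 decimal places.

0.234

Poor units: ₹17,000, ₹30,000, ₹41,000, ₹45,000, ₹63,000, ₹75,000 (q = 6 of N = 9).
Normalized shortfalls: (85000−17000)/85000 = 0.8000; (85000−30000)/85000 = 0.6471; (85000−41000)/85000 = 0.5176; (85000−45000)/85000 = 0.4706; (85000−63000)/85000 = 0.2588; (85000−75000)/85000 = 0.1176.
Raised to α = 1.5: 0.71554; 0.52049; 0.37244; 0.32282; 0.13168; 0.04035.
Sum = 2.103320; FGT(1.5) = 2.103320 / 9 = 0.234.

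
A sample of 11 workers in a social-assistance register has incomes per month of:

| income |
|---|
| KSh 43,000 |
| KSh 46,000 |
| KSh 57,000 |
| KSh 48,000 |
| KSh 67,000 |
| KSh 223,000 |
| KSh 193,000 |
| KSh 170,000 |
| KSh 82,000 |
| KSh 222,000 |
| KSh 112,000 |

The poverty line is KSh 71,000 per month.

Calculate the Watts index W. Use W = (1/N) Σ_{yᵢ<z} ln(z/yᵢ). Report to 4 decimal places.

0.1459

Incomes under z: KSh 43,000, KSh 46,000, KSh 48,000, KSh 57,000, KSh 67,000 (q = 5 of N = 11).
ln(z/y) terms: ln(71000/43000) = 0.5015; ln(71000/46000) = 0.4340; ln(71000/48000) = 0.3915; ln(71000/57000) = 0.2196; ln(71000/67000) = 0.0580.
W = 1.604613 / 11 = 0.1459.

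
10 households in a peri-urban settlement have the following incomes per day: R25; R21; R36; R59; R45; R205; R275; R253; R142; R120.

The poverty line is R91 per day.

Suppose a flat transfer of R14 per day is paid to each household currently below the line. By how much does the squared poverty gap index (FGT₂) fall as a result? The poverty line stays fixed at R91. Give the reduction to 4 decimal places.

Before: below the line — R21, R25, R36, R45, R59; squared poverty gap index (FGT₂) = 0.186221.
After the R14 transfer: below the line — R35, R39, R50, R59, R73; squared poverty gap index (FGT₂) = 0.107101.
Reduction = 0.186221 − 0.107101 = 0.0791.

0.0791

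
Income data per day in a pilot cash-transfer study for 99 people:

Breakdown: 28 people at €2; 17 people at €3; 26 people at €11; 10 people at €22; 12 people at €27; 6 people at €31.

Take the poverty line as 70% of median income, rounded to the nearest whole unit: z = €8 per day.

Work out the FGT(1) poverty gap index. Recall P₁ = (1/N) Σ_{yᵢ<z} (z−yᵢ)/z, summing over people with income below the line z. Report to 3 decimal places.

0.319

Below the line: 28×€2, 17×€3 (q = 45 of N = 99).
Normalized shortfalls: (8−2)/8 = 0.7500 (×28); (8−3)/8 = 0.6250 (×17).
Σ = 31.625000. Dividing by the full population N = 99 gives P₁ = 0.319.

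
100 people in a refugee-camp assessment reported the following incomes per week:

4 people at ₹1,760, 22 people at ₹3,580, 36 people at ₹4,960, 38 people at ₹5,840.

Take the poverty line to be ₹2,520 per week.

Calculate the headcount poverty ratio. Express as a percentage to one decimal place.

4.0%

4 of the 100 people have income below ₹2,520.
H = 4/100 = 4.0%.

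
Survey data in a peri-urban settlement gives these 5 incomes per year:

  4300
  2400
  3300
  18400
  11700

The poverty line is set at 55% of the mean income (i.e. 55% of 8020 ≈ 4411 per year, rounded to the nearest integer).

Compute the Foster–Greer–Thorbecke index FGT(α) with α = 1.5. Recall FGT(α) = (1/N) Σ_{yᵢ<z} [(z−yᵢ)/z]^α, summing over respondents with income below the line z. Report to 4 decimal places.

Poor units: 2400, 3300, 4300 (q = 3 of N = 5).
Relative gaps: (4411−2400)/4411 = 0.4559; (4411−3300)/4411 = 0.2519; (4411−4300)/4411 = 0.0252.
Raised to α = 1.5: 0.30783; 0.12641; 0.00399.
Sum = 0.438228; FGT(1.5) = 0.438228 / 5 = 0.0876.

0.0876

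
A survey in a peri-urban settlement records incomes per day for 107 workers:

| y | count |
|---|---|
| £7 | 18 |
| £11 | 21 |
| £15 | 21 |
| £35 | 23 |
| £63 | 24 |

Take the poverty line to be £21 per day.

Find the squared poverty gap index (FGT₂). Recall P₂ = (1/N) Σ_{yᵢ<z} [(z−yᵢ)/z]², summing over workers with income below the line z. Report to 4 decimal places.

0.1353

Below the line: 18×£7, 21×£11, 21×£15 (q = 60 of N = 107).
Shortfall ratios: (21−7)/21 = 0.6667 (×18); (21−11)/21 = 0.4762 (×21); (21−15)/21 = 0.2857 (×21).
Squared: 0.4444 (×18); 0.2268 (×21); 0.0816 (×21).
Sum = 14.476190; P₂ = 14.476190 / 107 = 0.1353.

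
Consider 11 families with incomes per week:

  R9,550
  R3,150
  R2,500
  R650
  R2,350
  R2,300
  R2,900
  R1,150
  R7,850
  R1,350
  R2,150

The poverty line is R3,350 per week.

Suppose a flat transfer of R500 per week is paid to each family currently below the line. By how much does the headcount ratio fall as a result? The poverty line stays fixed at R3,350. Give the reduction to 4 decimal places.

Before: below the line — R650, R1,150, R1,350, R2,150, R2,300, R2,350, R2,500, R2,900, R3,150; headcount ratio = 0.818182.
After the R500 transfer: below the line — R1,150, R1,650, R1,850, R2,650, R2,800, R2,850, R3,000; headcount ratio = 0.636364.
Reduction = 0.818182 − 0.636364 = 0.1818.

0.1818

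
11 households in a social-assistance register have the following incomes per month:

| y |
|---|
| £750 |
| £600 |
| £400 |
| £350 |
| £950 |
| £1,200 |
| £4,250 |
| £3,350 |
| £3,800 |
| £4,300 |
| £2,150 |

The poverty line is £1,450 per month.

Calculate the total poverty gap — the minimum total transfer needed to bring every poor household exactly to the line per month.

Incomes under z: £350, £400, £600, £750, £950, £1,200 (q = 6 of N = 11).
Individual gaps: 1450−350 = 1100; 1450−400 = 1050; 1450−600 = 850; 1450−750 = 700; 1450−950 = 500; 1450−1200 = 250.
Aggregate gap = £4,450.

£4,450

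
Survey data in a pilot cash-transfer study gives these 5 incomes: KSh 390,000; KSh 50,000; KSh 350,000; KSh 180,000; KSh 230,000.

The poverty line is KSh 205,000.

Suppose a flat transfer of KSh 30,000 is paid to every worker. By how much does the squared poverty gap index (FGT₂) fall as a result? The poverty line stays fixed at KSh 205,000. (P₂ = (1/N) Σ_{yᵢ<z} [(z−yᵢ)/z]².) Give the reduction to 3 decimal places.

Before: below the line — KSh 50,000, KSh 180,000; squared poverty gap index (FGT₂) = 0.11731.
After the KSh 30,000 transfer: below the line — KSh 80,000; squared poverty gap index (FGT₂) = 0.07436.
Reduction = 0.11731 − 0.07436 = 0.043.

0.043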